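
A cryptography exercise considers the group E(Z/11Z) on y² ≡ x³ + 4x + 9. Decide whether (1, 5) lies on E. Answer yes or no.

y² = 5² ≡ 3; x³ + 4x + 9 = 14 ≡ 3 (mod 11). 3 = 3.

yes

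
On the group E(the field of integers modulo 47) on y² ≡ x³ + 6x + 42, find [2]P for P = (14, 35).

tangent at (14, 35): λ = (3·14² + 6)/(2·35) ≡ 30/23. 23⁻¹ ≡ 45 (mod 47) since 23·45 = 1035 ≡ 1, so λ ≡ 30·45 ≡ 34.
  x = λ² - 14 - 14 = 1156 - 28 ≡ 0; y = λ·(14 - 0) - 35 ≡ 18. → (0, 18)

(0, 18)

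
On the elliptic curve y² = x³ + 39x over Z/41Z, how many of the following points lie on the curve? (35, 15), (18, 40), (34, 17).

(35, 15): 15² ≡ 20, rhs ≡ 1 → off.
(18, 40): 40² ≡ 1, rhs ≡ 15 → off.
(34, 17): 17² ≡ 2, rhs ≡ 40 → off.

0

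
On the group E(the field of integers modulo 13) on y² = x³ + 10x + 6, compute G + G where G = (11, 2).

(5, 5)

tangent at (11, 2): λ = (3·11² + 10)/(2·2) ≡ 9/4. 4⁻¹ ≡ 10 (mod 13), so λ ≡ 9·10 ≡ 12.
  x = λ² - 11 - 11 = 144 - 22 ≡ 5; y = λ·(11 - 5) - 2 ≡ 5. → (5, 5)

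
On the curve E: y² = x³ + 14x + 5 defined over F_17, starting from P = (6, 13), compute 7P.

(6, 13)

Repeated addition: build up to 7P.
2P: tangent at (6, 13): λ = (3·6² + 14)/(2·13) ≡ 3/9. 9⁻¹ ≡ 2 (mod 17), so λ ≡ 3·2 ≡ 6.
  x = λ² - 6 - 6 = 36 - 12 ≡ 7; y = λ·(6 - 7) - 13 ≡ 15. → (7, 15)
3P: (7, 15) + (6, 13). λ = (13 - 15)/(6 - 7) ≡ 15/16 mod 17. 16⁻¹ ≡ 16 (mod 17) since 16·16 = 256 ≡ 1, so λ ≡ 2.
  x = λ² - 7 - 6 = 4 - 13 ≡ 8; y = λ·(7 - 8) - 15 ≡ 0. → (8, 0)
4P: (8, 0) + (6, 13). λ = (13 - 0)/(6 - 8) ≡ 13/15 mod 17. 15⁻¹ ≡ 8 (mod 17), so λ ≡ 2.
  x = λ² - 8 - 6 = 4 - 14 ≡ 7; y = λ·(8 - 7) - 0 ≡ 2. → (7, 2)
5P: (7, 2) + (6, 13). λ = (13 - 2)/(6 - 7) ≡ 11/16 mod 17. 16⁻¹ ≡ 16 (mod 17) since 16·16 = 256 ≡ 1, so λ ≡ 6.
  x = λ² - 7 - 6 = 36 - 13 ≡ 6; y = λ·(7 - 6) - 2 ≡ 4. → (6, 4)
6P: (6, 4) + (6, 13): same x and y₁ ≡ -y₂, so the sum is 𝒪.
7P: 𝒪 + (6, 13) = (6, 13) (identity).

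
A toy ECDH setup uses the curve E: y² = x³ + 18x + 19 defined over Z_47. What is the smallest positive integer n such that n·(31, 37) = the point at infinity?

2P: tangent at (31, 37): λ = (3·31² + 18)/(2·37) ≡ 34/27. 27⁻¹ ≡ 7 (mod 47), so λ ≡ 34·7 ≡ 3.
  x = λ² - 31 - 31 = 9 - 62 ≡ 41; y = λ·(31 - 41) - 37 ≡ 27. → (41, 27)
3P: (41, 27) + (31, 37). λ = (37 - 27)/(31 - 41) ≡ 10/37 mod 47. 37⁻¹ ≡ 14 (mod 47), so λ ≡ 46.
  x = λ² - 41 - 31 = 2116 - 72 ≡ 23; y = λ·(41 - 23) - 27 ≡ 2. → (23, 2)
4P: (23, 2) + (31, 37). λ = (37 - 2)/(31 - 23) ≡ 35/8 mod 47. 8⁻¹ ≡ 6 (mod 47), so λ ≡ 22.
  x = λ² - 23 - 31 = 484 - 54 ≡ 7; y = λ·(23 - 7) - 2 ≡ 21. → (7, 21)
5P: (7, 21) + (31, 37). λ = (37 - 21)/(31 - 7) ≡ 16/24 mod 47. 24⁻¹ ≡ 2 (mod 47) since 24·2 = 48 ≡ 1, so λ ≡ 32.
  x = λ² - 7 - 31 = 1024 - 38 ≡ 46; y = λ·(7 - 46) - 21 ≡ 0. → (46, 0)
6P: (46, 0) + (31, 37). λ = (37 - 0)/(31 - 46) ≡ 37/32 mod 47. 32⁻¹ ≡ 25 (mod 47), so λ ≡ 32.
  x = λ² - 46 - 31 = 1024 - 77 ≡ 7; y = λ·(46 - 7) - 0 ≡ 26. → (7, 26)
7P: (7, 26) + (31, 37). λ = (37 - 26)/(31 - 7) ≡ 11/24 mod 47. 24⁻¹ ≡ 2 (mod 47), so λ ≡ 22.
  x = λ² - 7 - 31 = 484 - 38 ≡ 23; y = λ·(7 - 23) - 26 ≡ 45. → (23, 45)
8P: (23, 45) + (31, 37). λ = (37 - 45)/(31 - 23) ≡ 39/8 mod 47. 8⁻¹ ≡ 6 (mod 47), so λ ≡ 46.
  x = λ² - 23 - 31 = 2116 - 54 ≡ 41; y = λ·(23 - 41) - 45 ≡ 20. → (41, 20)
9P: (41, 20) + (31, 37). λ = (37 - 20)/(31 - 41) ≡ 17/37 mod 47. 37⁻¹ ≡ 14 (mod 47) since 37·14 = 518 ≡ 1, so λ ≡ 3.
  x = λ² - 41 - 31 = 9 - 72 ≡ 31; y = λ·(41 - 31) - 20 ≡ 10. → (31, 10)
10P: (31, 10) + (31, 37): same x and y₁ ≡ -y₂, so the sum is the point at infinity.
10P = the point at infinity, so the order is 10.

10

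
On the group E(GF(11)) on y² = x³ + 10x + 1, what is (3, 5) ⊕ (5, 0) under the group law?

(1, 1)

(3, 5) + (5, 0). λ = (0 - 5)/(5 - 3) ≡ 6/2 mod 11. 2⁻¹ ≡ 6 (mod 11) since 2·6 = 12 ≡ 1, so λ ≡ 3.
  x = λ² - 3 - 5 = 9 - 8 ≡ 1; y = λ·(3 - 1) - 5 ≡ 1. → (1, 1)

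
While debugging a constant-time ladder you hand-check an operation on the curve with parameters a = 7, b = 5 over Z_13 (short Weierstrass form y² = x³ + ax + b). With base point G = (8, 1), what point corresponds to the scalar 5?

(8, 1)

Double-and-add on 5 = (101)₂. Start with G = (8, 1) for the leading 1-bit.
double: tangent at (8, 1): λ = (3·8² + 7)/(2·1) ≡ 4/2. 2⁻¹ ≡ 7 (mod 13) since 2·7 = 14 ≡ 1, so λ ≡ 4·7 ≡ 2.
  x = λ² - 8 - 8 = 4 - 16 ≡ 1; y = λ·(8 - 1) - 1 ≡ 0. → (1, 0)
double: (1, 0) + (1, 0): same x and y₁ ≡ -y₂, so the sum is ∞.
add G: ∞ + (8, 1) = (8, 1) (identity).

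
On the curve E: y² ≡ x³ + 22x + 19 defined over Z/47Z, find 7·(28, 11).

(45, 25)

Write Q = (28, 11).
Double-and-add on 7 = (111)₂. Start with Q = (28, 11) for the leading 1-bit.
double: tangent at (28, 11): λ = (3·28² + 22)/(2·11) ≡ 24/22. 22⁻¹ ≡ 15 (mod 47) since 22·15 = 330 ≡ 1, so λ ≡ 24·15 ≡ 31.
  x = λ² - 28 - 28 = 961 - 56 ≡ 12; y = λ·(28 - 12) - 11 ≡ 15. → (12, 15)
add Q: (12, 15) + (28, 11). λ = (11 - 15)/(28 - 12) ≡ 43/16 mod 47. 16⁻¹ ≡ 3 (mod 47), so λ ≡ 35.
  x = λ² - 12 - 28 = 1225 - 40 ≡ 10; y = λ·(12 - 10) - 15 ≡ 8. → (10, 8)
double: tangent at (10, 8): λ = (3·10² + 22)/(2·8) ≡ 40/16. 16⁻¹ ≡ 3 (mod 47), so λ ≡ 40·3 ≡ 26.
  x = λ² - 10 - 10 = 676 - 20 ≡ 45; y = λ·(10 - 45) - 8 ≡ 22. → (45, 22)
add Q: (45, 22) + (28, 11). λ = (11 - 22)/(28 - 45) ≡ 36/30 mod 47. 30⁻¹ ≡ 11 (mod 47) since 30·11 = 330 ≡ 1, so λ ≡ 20.
  x = λ² - 45 - 28 = 400 - 73 ≡ 45; y = λ·(45 - 45) - 22 ≡ 25. → (45, 25)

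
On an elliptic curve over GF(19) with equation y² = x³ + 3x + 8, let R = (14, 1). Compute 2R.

tangent at (14, 1): λ = (3·14² + 3)/(2·1) ≡ 2/2. 2⁻¹ ≡ 10 (mod 19), so λ ≡ 2·10 ≡ 1.
  x = λ² - 14 - 14 = 1 - 28 ≡ 11; y = λ·(14 - 11) - 1 ≡ 2. → (11, 2)

(11, 2)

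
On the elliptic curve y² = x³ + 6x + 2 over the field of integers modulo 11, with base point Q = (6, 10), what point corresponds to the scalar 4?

(5, 5)

Double-and-add on 4 = (100)₂. Start with Q = (6, 10) for the leading 1-bit.
double: tangent at (6, 10): λ = (3·6² + 6)/(2·10) ≡ 4/9. 9⁻¹ ≡ 5 (mod 11) since 9·5 = 45 ≡ 1, so λ ≡ 4·5 ≡ 9.
  x = λ² - 6 - 6 = 81 - 12 ≡ 3; y = λ·(6 - 3) - 10 ≡ 6. → (3, 6)
double: tangent at (3, 6): λ = (3·3² + 6)/(2·6) ≡ 0/1. 1⁻¹ ≡ 1 (mod 11) since 1·1 = 1 ≡ 1, so λ ≡ 0·1 ≡ 0.
  x = λ² - 3 - 3 = 0 - 6 ≡ 5; y = λ·(3 - 5) - 6 ≡ 5. → (5, 5)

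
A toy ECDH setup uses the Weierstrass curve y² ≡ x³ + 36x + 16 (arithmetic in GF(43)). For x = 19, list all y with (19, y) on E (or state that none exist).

none

x³ + 36x + 16 = 7559 ≡ 34 (mod 43).
34 is a non-residue mod 43; no y exists.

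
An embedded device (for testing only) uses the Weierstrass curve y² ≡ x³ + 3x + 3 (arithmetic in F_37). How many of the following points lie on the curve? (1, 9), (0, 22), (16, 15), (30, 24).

(1, 9): 9² ≡ 7, rhs ≡ 7 → on.
(0, 22): 22² ≡ 3, rhs ≡ 3 → on.
(16, 15): 15² ≡ 3, rhs ≡ 3 → on.
(30, 24): 24² ≡ 21, rhs ≡ 9 → off.

3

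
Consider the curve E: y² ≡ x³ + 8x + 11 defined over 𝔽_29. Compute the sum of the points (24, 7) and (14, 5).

(24, 7) + (14, 5). λ = (5 - 7)/(14 - 24) ≡ 27/19 mod 29. 19⁻¹ ≡ 26 (mod 29), so λ ≡ 6.
  x = λ² - 24 - 14 = 36 - 38 ≡ 27; y = λ·(24 - 27) - 7 ≡ 4. → (27, 4)

(27, 4)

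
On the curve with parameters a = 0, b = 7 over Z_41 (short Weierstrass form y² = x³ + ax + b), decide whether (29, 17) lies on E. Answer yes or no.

no

y² = 17² ≡ 2; x³ + 0x + 7 = 24396 ≡ 1 (mod 41). 2 ≠ 1.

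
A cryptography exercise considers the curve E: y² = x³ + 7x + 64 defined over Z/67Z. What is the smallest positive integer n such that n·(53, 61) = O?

8

2P: tangent at (53, 61): λ = (3·53² + 7)/(2·61) ≡ 59/55. 55⁻¹ ≡ 39 (mod 67), so λ ≡ 59·39 ≡ 23.
  x = λ² - 53 - 53 = 529 - 106 ≡ 21; y = λ·(53 - 21) - 61 ≡ 5. → (21, 5)
3P: (21, 5) + (53, 61). λ = (61 - 5)/(53 - 21) ≡ 56/32 mod 67. 32⁻¹ ≡ 44 (mod 67) since 32·44 = 1408 ≡ 1, so λ ≡ 52.
  x = λ² - 21 - 53 = 2704 - 74 ≡ 17; y = λ·(21 - 17) - 5 ≡ 2. → (17, 2)
4P: (17, 2) + (53, 61). λ = (61 - 2)/(53 - 17) ≡ 59/36 mod 67. 36⁻¹ ≡ 54 (mod 67) since 36·54 = 1944 ≡ 1, so λ ≡ 37.
  x = λ² - 17 - 53 = 1369 - 70 ≡ 26; y = λ·(17 - 26) - 2 ≡ 0. → (26, 0)
5P: (26, 0) + (53, 61). λ = (61 - 0)/(53 - 26) ≡ 61/27 mod 67. 27⁻¹ ≡ 5 (mod 67), so λ ≡ 37.
  x = λ² - 26 - 53 = 1369 - 79 ≡ 17; y = λ·(26 - 17) - 0 ≡ 65. → (17, 65)
6P: (17, 65) + (53, 61). λ = (61 - 65)/(53 - 17) ≡ 63/36 mod 67. 36⁻¹ ≡ 54 (mod 67), so λ ≡ 52.
  x = λ² - 17 - 53 = 2704 - 70 ≡ 21; y = λ·(17 - 21) - 65 ≡ 62. → (21, 62)
7P: (21, 62) + (53, 61). λ = (61 - 62)/(53 - 21) ≡ 66/32 mod 67. 32⁻¹ ≡ 44 (mod 67) since 32·44 = 1408 ≡ 1, so λ ≡ 23.
  x = λ² - 21 - 53 = 529 - 74 ≡ 53; y = λ·(21 - 53) - 62 ≡ 6. → (53, 6)
8P: (53, 6) + (53, 61): same x and y₁ ≡ -y₂, so the sum is O.
8P = O, so the order is 8.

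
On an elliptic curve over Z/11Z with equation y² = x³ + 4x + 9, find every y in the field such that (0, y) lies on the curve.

x³ + 4x + 9 = 9 ≡ 9 (mod 11).
Square roots of 9 mod 11: 3 and 8 (since 3² = 9 ≡ 9).

3, 8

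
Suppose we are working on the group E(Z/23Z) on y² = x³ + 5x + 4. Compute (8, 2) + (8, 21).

The two points share x = 8 and their y-coordinates satisfy 2 + 21 ≡ 0 (mod 23), so they are inverses. Their sum is O.

O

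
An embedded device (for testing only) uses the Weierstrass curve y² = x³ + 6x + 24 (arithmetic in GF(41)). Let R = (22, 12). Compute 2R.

(36, 19)

tangent at (22, 12): λ = (3·22² + 6)/(2·12) ≡ 23/24. 24⁻¹ ≡ 12 (mod 41), so λ ≡ 23·12 ≡ 30.
  x = λ² - 22 - 22 = 900 - 44 ≡ 36; y = λ·(22 - 36) - 12 ≡ 19. → (36, 19)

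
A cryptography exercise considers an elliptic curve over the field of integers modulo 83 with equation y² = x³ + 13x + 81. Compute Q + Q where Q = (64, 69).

tangent at (64, 69): λ = (3·64² + 13)/(2·69) ≡ 17/55. 55⁻¹ ≡ 80 (mod 83) since 55·80 = 4400 ≡ 1, so λ ≡ 17·80 ≡ 32.
  x = λ² - 64 - 64 = 1024 - 128 ≡ 66; y = λ·(64 - 66) - 69 ≡ 33. → (66, 33)

(66, 33)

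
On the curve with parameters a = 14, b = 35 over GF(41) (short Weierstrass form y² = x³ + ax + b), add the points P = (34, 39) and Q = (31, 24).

(34, 39) + (31, 24). λ = (24 - 39)/(31 - 34) ≡ 26/38 mod 41. 38⁻¹ ≡ 27 (mod 41), so λ ≡ 5.
  x = λ² - 34 - 31 = 25 - 65 ≡ 1; y = λ·(34 - 1) - 39 ≡ 3. → (1, 3)

(1, 3)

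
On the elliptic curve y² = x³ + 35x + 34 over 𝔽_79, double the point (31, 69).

tangent at (31, 69): λ = (3·31² + 35)/(2·69) ≡ 74/59. 59⁻¹ ≡ 75 (mod 79) since 59·75 = 4425 ≡ 1, so λ ≡ 74·75 ≡ 20.
  x = λ² - 31 - 31 = 400 - 62 ≡ 22; y = λ·(31 - 22) - 69 ≡ 32. → (22, 32)

(22, 32)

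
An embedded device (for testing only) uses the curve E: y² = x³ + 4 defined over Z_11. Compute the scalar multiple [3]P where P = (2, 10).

Repeated addition: build up to 3P.
2P: tangent at (2, 10): λ = (3·2² + 0)/(2·10) ≡ 1/9. 9⁻¹ ≡ 5 (mod 11) since 9·5 = 45 ≡ 1, so λ ≡ 1·5 ≡ 5.
  x = λ² - 2 - 2 = 25 - 4 ≡ 10; y = λ·(2 - 10) - 10 ≡ 5. → (10, 5)
3P: (10, 5) + (2, 10). λ = (10 - 5)/(2 - 10) ≡ 5/3 mod 11. 3⁻¹ ≡ 4 (mod 11) since 3·4 = 12 ≡ 1, so λ ≡ 9.
  x = λ² - 10 - 2 = 81 - 12 ≡ 3; y = λ·(10 - 3) - 5 ≡ 3. → (3, 3)

(3, 3)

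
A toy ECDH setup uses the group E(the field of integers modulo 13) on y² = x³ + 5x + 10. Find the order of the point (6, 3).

2P: tangent at (6, 3): λ = (3·6² + 5)/(2·3) ≡ 9/6. 6⁻¹ ≡ 11 (mod 13) since 6·11 = 66 ≡ 1, so λ ≡ 9·11 ≡ 8.
  x = λ² - 6 - 6 = 64 - 12 ≡ 0; y = λ·(6 - 0) - 3 ≡ 6. → (0, 6)
3P: (0, 6) + (6, 3). λ = (3 - 6)/(6 - 0) ≡ 10/6 mod 13. 6⁻¹ ≡ 11 (mod 13), so λ ≡ 6.
  x = λ² - 0 - 6 = 36 - 6 ≡ 4; y = λ·(0 - 4) - 6 ≡ 9. → (4, 9)
4P: (4, 9) + (6, 3). λ = (3 - 9)/(6 - 4) ≡ 7/2 mod 13. 2⁻¹ ≡ 7 (mod 13) since 2·7 = 14 ≡ 1, so λ ≡ 10.
  x = λ² - 4 - 6 = 100 - 10 ≡ 12; y = λ·(4 - 12) - 9 ≡ 2. → (12, 2)
5P: (12, 2) + (6, 3). λ = (3 - 2)/(6 - 12) ≡ 1/7 mod 13. 7⁻¹ ≡ 2 (mod 13) since 7·2 = 14 ≡ 1, so λ ≡ 2.
  x = λ² - 12 - 6 = 4 - 18 ≡ 12; y = λ·(12 - 12) - 2 ≡ 11. → (12, 11)
6P: (12, 11) + (6, 3). λ = (3 - 11)/(6 - 12) ≡ 5/7 mod 13. 7⁻¹ ≡ 2 (mod 13), so λ ≡ 10.
  x = λ² - 12 - 6 = 100 - 18 ≡ 4; y = λ·(12 - 4) - 11 ≡ 4. → (4, 4)
7P: (4, 4) + (6, 3). λ = (3 - 4)/(6 - 4) ≡ 12/2 mod 13. 2⁻¹ ≡ 7 (mod 13), so λ ≡ 6.
  x = λ² - 4 - 6 = 36 - 10 ≡ 0; y = λ·(4 - 0) - 4 ≡ 7. → (0, 7)
8P: (0, 7) + (6, 3). λ = (3 - 7)/(6 - 0) ≡ 9/6 mod 13. 6⁻¹ ≡ 11 (mod 13), so λ ≡ 8.
  x = λ² - 0 - 6 = 64 - 6 ≡ 6; y = λ·(0 - 6) - 7 ≡ 10. → (6, 10)
9P: (6, 10) + (6, 3): same x and y₁ ≡ -y₂, so the sum is O.
9P = O, so the order is 9.

9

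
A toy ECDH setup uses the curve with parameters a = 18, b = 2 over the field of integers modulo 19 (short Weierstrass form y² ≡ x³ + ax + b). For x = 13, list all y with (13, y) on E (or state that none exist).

x³ + 18x + 2 = 2433 ≡ 1 (mod 19).
Square roots of 1 mod 19: 1 and 18 (since 1² = 1 ≡ 1).

1, 18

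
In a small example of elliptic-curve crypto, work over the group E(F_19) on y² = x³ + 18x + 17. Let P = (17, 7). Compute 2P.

(2, 17)

tangent at (17, 7): λ = (3·17² + 18)/(2·7) ≡ 11/14. 14⁻¹ ≡ 15 (mod 19) since 14·15 = 210 ≡ 1, so λ ≡ 11·15 ≡ 13.
  x = λ² - 17 - 17 = 169 - 34 ≡ 2; y = λ·(17 - 2) - 7 ≡ 17. → (2, 17)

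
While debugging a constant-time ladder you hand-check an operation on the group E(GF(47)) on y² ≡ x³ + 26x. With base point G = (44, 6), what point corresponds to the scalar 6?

(34, 35)

Repeated addition: build up to 6G.
2G: tangent at (44, 6): λ = (3·44² + 26)/(2·6) ≡ 6/12. 12⁻¹ ≡ 4 (mod 47) since 12·4 = 48 ≡ 1, so λ ≡ 6·4 ≡ 24.
  x = λ² - 44 - 44 = 576 - 88 ≡ 18; y = λ·(44 - 18) - 6 ≡ 7. → (18, 7)
3G: (18, 7) + (44, 6). λ = (6 - 7)/(44 - 18) ≡ 46/26 mod 47. 26⁻¹ ≡ 38 (mod 47), so λ ≡ 9.
  x = λ² - 18 - 44 = 81 - 62 ≡ 19; y = λ·(18 - 19) - 7 ≡ 31. → (19, 31)
4G: (19, 31) + (44, 6). λ = (6 - 31)/(44 - 19) ≡ 22/25 mod 47. 25⁻¹ ≡ 32 (mod 47), so λ ≡ 46.
  x = λ² - 19 - 44 = 2116 - 63 ≡ 32; y = λ·(19 - 32) - 31 ≡ 29. → (32, 29)
5G: (32, 29) + (44, 6). λ = (6 - 29)/(44 - 32) ≡ 24/12 mod 47. 12⁻¹ ≡ 4 (mod 47), so λ ≡ 2.
  x = λ² - 32 - 44 = 4 - 76 ≡ 22; y = λ·(32 - 22) - 29 ≡ 38. → (22, 38)
6G: (22, 38) + (44, 6). λ = (6 - 38)/(44 - 22) ≡ 15/22 mod 47. 22⁻¹ ≡ 15 (mod 47), so λ ≡ 37.
  x = λ² - 22 - 44 = 1369 - 66 ≡ 34; y = λ·(22 - 34) - 38 ≡ 35. → (34, 35)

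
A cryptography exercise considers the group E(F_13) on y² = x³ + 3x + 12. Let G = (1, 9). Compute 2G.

(1, 4)

tangent at (1, 9): λ = (3·1² + 3)/(2·9) ≡ 6/5. 5⁻¹ ≡ 8 (mod 13), so λ ≡ 6·8 ≡ 9.
  x = λ² - 1 - 1 = 81 - 2 ≡ 1; y = λ·(1 - 1) - 9 ≡ 4. → (1, 4)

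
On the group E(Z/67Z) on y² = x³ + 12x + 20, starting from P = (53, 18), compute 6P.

Double-and-add on 6 = (110)₂. Start with P = (53, 18) for the leading 1-bit.
double: tangent at (53, 18): λ = (3·53² + 12)/(2·18) ≡ 64/36. 36⁻¹ ≡ 54 (mod 67) since 36·54 = 1944 ≡ 1, so λ ≡ 64·54 ≡ 39.
  x = λ² - 53 - 53 = 1521 - 106 ≡ 8; y = λ·(53 - 8) - 18 ≡ 62. → (8, 62)
add P: (8, 62) + (53, 18). λ = (18 - 62)/(53 - 8) ≡ 23/45 mod 67. 45⁻¹ ≡ 3 (mod 67), so λ ≡ 2.
  x = λ² - 8 - 53 = 4 - 61 ≡ 10; y = λ·(8 - 10) - 62 ≡ 1. → (10, 1)
double: tangent at (10, 1): λ = (3·10² + 12)/(2·1) ≡ 44/2. 2⁻¹ ≡ 34 (mod 67) since 2·34 = 68 ≡ 1, so λ ≡ 44·34 ≡ 22.
  x = λ² - 10 - 10 = 484 - 20 ≡ 62; y = λ·(10 - 62) - 1 ≡ 61. → (62, 61)

(62, 61)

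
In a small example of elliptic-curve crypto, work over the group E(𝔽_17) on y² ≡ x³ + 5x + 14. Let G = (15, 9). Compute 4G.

(13, 10)

Repeated addition: build up to 4G.
2G: tangent at (15, 9): λ = (3·15² + 5)/(2·9) ≡ 0/1. 1⁻¹ ≡ 1 (mod 17), so λ ≡ 0·1 ≡ 0.
  x = λ² - 15 - 15 = 0 - 30 ≡ 4; y = λ·(15 - 4) - 9 ≡ 8. → (4, 8)
3G: (4, 8) + (15, 9). λ = (9 - 8)/(15 - 4) ≡ 1/11 mod 17. 11⁻¹ ≡ 14 (mod 17) since 11·14 = 154 ≡ 1, so λ ≡ 14.
  x = λ² - 4 - 15 = 196 - 19 ≡ 7; y = λ·(4 - 7) - 8 ≡ 1. → (7, 1)
4G: (7, 1) + (15, 9). λ = (9 - 1)/(15 - 7) ≡ 8/8 mod 17. 8⁻¹ ≡ 15 (mod 17) since 8·15 = 120 ≡ 1, so λ ≡ 1.
  x = λ² - 7 - 15 = 1 - 22 ≡ 13; y = λ·(7 - 13) - 1 ≡ 10. → (13, 10)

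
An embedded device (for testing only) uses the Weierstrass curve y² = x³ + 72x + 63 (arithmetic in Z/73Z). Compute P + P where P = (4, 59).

tangent at (4, 59): λ = (3·4² + 72)/(2·59) ≡ 47/45. 45⁻¹ ≡ 13 (mod 73), so λ ≡ 47·13 ≡ 27.
  x = λ² - 4 - 4 = 729 - 8 ≡ 64; y = λ·(4 - 64) - 59 ≡ 0. → (64, 0)

(64, 0)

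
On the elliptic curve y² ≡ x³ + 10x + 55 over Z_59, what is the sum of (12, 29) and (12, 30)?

The two points share x = 12 and their y-coordinates satisfy 29 + 30 ≡ 0 (mod 59), so they are inverses. Their sum is O.

O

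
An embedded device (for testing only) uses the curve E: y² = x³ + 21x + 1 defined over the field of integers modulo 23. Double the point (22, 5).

tangent at (22, 5): λ = (3·22² + 21)/(2·5) ≡ 1/10. 10⁻¹ ≡ 7 (mod 23) since 10·7 = 70 ≡ 1, so λ ≡ 1·7 ≡ 7.
  x = λ² - 22 - 22 = 49 - 44 ≡ 5; y = λ·(22 - 5) - 5 ≡ 22. → (5, 22)

(5, 22)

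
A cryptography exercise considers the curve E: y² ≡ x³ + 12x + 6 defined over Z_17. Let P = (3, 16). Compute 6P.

Repeated addition: build up to 6P.
2P: tangent at (3, 16): λ = (3·3² + 12)/(2·16) ≡ 5/15. 15⁻¹ ≡ 8 (mod 17), so λ ≡ 5·8 ≡ 6.
  x = λ² - 3 - 3 = 36 - 6 ≡ 13; y = λ·(3 - 13) - 16 ≡ 9. → (13, 9)
3P: (13, 9) + (3, 16). λ = (16 - 9)/(3 - 13) ≡ 7/7 mod 17. 7⁻¹ ≡ 5 (mod 17) since 7·5 = 35 ≡ 1, so λ ≡ 1.
  x = λ² - 13 - 3 = 1 - 16 ≡ 2; y = λ·(13 - 2) - 9 ≡ 2. → (2, 2)
4P: (2, 2) + (3, 16). λ = (16 - 2)/(3 - 2) ≡ 14/1 mod 17. 1⁻¹ ≡ 1 (mod 17) since 1·1 = 1 ≡ 1, so λ ≡ 14.
  x = λ² - 2 - 3 = 196 - 5 ≡ 4; y = λ·(2 - 4) - 2 ≡ 4. → (4, 4)
5P: (4, 4) + (3, 16). λ = (16 - 4)/(3 - 4) ≡ 12/16 mod 17. 16⁻¹ ≡ 16 (mod 17), so λ ≡ 5.
  x = λ² - 4 - 3 = 25 - 7 ≡ 1; y = λ·(4 - 1) - 4 ≡ 11. → (1, 11)
6P: (1, 11) + (3, 16). λ = (16 - 11)/(3 - 1) ≡ 5/2 mod 17. 2⁻¹ ≡ 9 (mod 17), so λ ≡ 11.
  x = λ² - 1 - 3 = 121 - 4 ≡ 15; y = λ·(1 - 15) - 11 ≡ 5. → (15, 5)

(15, 5)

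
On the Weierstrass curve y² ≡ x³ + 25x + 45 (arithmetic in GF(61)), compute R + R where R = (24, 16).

(59, 32)

tangent at (24, 16): λ = (3·24² + 25)/(2·16) ≡ 45/32. 32⁻¹ ≡ 21 (mod 61) since 32·21 = 672 ≡ 1, so λ ≡ 45·21 ≡ 30.
  x = λ² - 24 - 24 = 900 - 48 ≡ 59; y = λ·(24 - 59) - 16 ≡ 32. → (59, 32)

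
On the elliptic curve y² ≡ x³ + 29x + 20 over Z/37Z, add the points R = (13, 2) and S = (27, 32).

(13, 2) + (27, 32). λ = (32 - 2)/(27 - 13) ≡ 30/14 mod 37. 14⁻¹ ≡ 8 (mod 37), so λ ≡ 18.
  x = λ² - 13 - 27 = 324 - 40 ≡ 25; y = λ·(13 - 25) - 2 ≡ 4. → (25, 4)

(25, 4)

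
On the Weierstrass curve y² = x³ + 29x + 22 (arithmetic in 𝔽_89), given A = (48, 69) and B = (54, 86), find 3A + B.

First 3A:
Repeated addition: build up to 3A.
2A: tangent at (48, 69): λ = (3·48² + 29)/(2·69) ≡ 88/49. 49⁻¹ ≡ 20 (mod 89), so λ ≡ 88·20 ≡ 69.
  x = λ² - 48 - 48 = 4761 - 96 ≡ 37; y = λ·(48 - 37) - 69 ≡ 67. → (37, 67)
3A: (37, 67) + (48, 69). λ = (69 - 67)/(48 - 37) ≡ 2/11 mod 89. 11⁻¹ ≡ 81 (mod 89), so λ ≡ 73.
  x = λ² - 37 - 48 = 5329 - 85 ≡ 82; y = λ·(37 - 82) - 67 ≡ 30. → (82, 30)
3A = (82, 30).
Finally 3A + B:
(82, 30) + (54, 86). λ = (86 - 30)/(54 - 82) ≡ 56/61 mod 89. 61⁻¹ ≡ 54 (mod 89) since 61·54 = 3294 ≡ 1, so λ ≡ 87.
  x = λ² - 82 - 54 = 7569 - 136 ≡ 46; y = λ·(82 - 46) - 30 ≡ 76. → (46, 76)

(46, 76)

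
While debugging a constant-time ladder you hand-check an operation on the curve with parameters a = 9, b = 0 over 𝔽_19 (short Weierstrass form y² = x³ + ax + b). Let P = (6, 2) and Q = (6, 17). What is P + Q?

The two points share x = 6 and their y-coordinates satisfy 2 + 17 ≡ 0 (mod 19), so they are inverses. Their sum is the point at infinity.

O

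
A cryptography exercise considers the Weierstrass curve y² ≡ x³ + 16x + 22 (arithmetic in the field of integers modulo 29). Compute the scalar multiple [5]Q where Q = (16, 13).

Repeated addition: build up to 5Q.
2Q: tangent at (16, 13): λ = (3·16² + 16)/(2·13) ≡ 1/26. 26⁻¹ ≡ 19 (mod 29) since 26·19 = 494 ≡ 1, so λ ≡ 1·19 ≡ 19.
  x = λ² - 16 - 16 = 361 - 32 ≡ 10; y = λ·(16 - 10) - 13 ≡ 14. → (10, 14)
3Q: (10, 14) + (16, 13). λ = (13 - 14)/(16 - 10) ≡ 28/6 mod 29. 6⁻¹ ≡ 5 (mod 29), so λ ≡ 24.
  x = λ² - 10 - 16 = 576 - 26 ≡ 28; y = λ·(10 - 28) - 14 ≡ 18. → (28, 18)
4Q: (28, 18) + (16, 13). λ = (13 - 18)/(16 - 28) ≡ 24/17 mod 29. 17⁻¹ ≡ 12 (mod 29), so λ ≡ 27.
  x = λ² - 28 - 16 = 729 - 44 ≡ 18; y = λ·(28 - 18) - 18 ≡ 20. → (18, 20)
5Q: (18, 20) + (16, 13). λ = (13 - 20)/(16 - 18) ≡ 22/27 mod 29. 27⁻¹ ≡ 14 (mod 29), so λ ≡ 18.
  x = λ² - 18 - 16 = 324 - 34 ≡ 0; y = λ·(18 - 0) - 20 ≡ 14. → (0, 14)

(0, 14)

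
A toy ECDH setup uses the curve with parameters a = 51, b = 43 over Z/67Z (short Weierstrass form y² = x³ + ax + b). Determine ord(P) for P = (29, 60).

6

2P: tangent at (29, 60): λ = (3·29² + 51)/(2·60) ≡ 28/53. 53⁻¹ ≡ 43 (mod 67) since 53·43 = 2279 ≡ 1, so λ ≡ 28·43 ≡ 65.
  x = λ² - 29 - 29 = 4225 - 58 ≡ 13; y = λ·(29 - 13) - 60 ≡ 42. → (13, 42)
3P: (13, 42) + (29, 60). λ = (60 - 42)/(29 - 13) ≡ 18/16 mod 67. 16⁻¹ ≡ 21 (mod 67), so λ ≡ 43.
  x = λ² - 13 - 29 = 1849 - 42 ≡ 65; y = λ·(13 - 65) - 42 ≡ 0. → (65, 0)
4P: (65, 0) + (29, 60). λ = (60 - 0)/(29 - 65) ≡ 60/31 mod 67. 31⁻¹ ≡ 13 (mod 67), so λ ≡ 43.
  x = λ² - 65 - 29 = 1849 - 94 ≡ 13; y = λ·(65 - 13) - 0 ≡ 25. → (13, 25)
5P: (13, 25) + (29, 60). λ = (60 - 25)/(29 - 13) ≡ 35/16 mod 67. 16⁻¹ ≡ 21 (mod 67), so λ ≡ 65.
  x = λ² - 13 - 29 = 4225 - 42 ≡ 29; y = λ·(13 - 29) - 25 ≡ 7. → (29, 7)
6P: (29, 7) + (29, 60): same x and y₁ ≡ -y₂, so the sum is the point at infinity.
6P = the point at infinity, so the order is 6.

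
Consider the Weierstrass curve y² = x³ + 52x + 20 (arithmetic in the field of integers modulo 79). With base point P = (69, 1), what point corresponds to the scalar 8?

Repeated addition: build up to 8P.
2P: tangent at (69, 1): λ = (3·69² + 52)/(2·1) ≡ 36/2. 2⁻¹ ≡ 40 (mod 79), so λ ≡ 36·40 ≡ 18.
  x = λ² - 69 - 69 = 324 - 138 ≡ 28; y = λ·(69 - 28) - 1 ≡ 26. → (28, 26)
3P: (28, 26) + (69, 1). λ = (1 - 26)/(69 - 28) ≡ 54/41 mod 79. 41⁻¹ ≡ 27 (mod 79), so λ ≡ 36.
  x = λ² - 28 - 69 = 1296 - 97 ≡ 14; y = λ·(28 - 14) - 26 ≡ 4. → (14, 4)
4P: (14, 4) + (69, 1). λ = (1 - 4)/(69 - 14) ≡ 76/55 mod 79. 55⁻¹ ≡ 23 (mod 79), so λ ≡ 10.
  x = λ² - 14 - 69 = 100 - 83 ≡ 17; y = λ·(14 - 17) - 4 ≡ 45. → (17, 45)
5P: (17, 45) + (69, 1). λ = (1 - 45)/(69 - 17) ≡ 35/52 mod 79. 52⁻¹ ≡ 38 (mod 79) since 52·38 = 1976 ≡ 1, so λ ≡ 66.
  x = λ² - 17 - 69 = 4356 - 86 ≡ 4; y = λ·(17 - 4) - 45 ≡ 23. → (4, 23)
6P: (4, 23) + (69, 1). λ = (1 - 23)/(69 - 4) ≡ 57/65 mod 79. 65⁻¹ ≡ 62 (mod 79), so λ ≡ 58.
  x = λ² - 4 - 69 = 3364 - 73 ≡ 52; y = λ·(4 - 52) - 23 ≡ 37. → (52, 37)
7P: (52, 37) + (69, 1). λ = (1 - 37)/(69 - 52) ≡ 43/17 mod 79. 17⁻¹ ≡ 14 (mod 79), so λ ≡ 49.
  x = λ² - 52 - 69 = 2401 - 121 ≡ 68; y = λ·(52 - 68) - 37 ≡ 48. → (68, 48)
8P: (68, 48) + (69, 1). λ = (1 - 48)/(69 - 68) ≡ 32/1 mod 79. 1⁻¹ ≡ 1 (mod 79) since 1·1 = 1 ≡ 1, so λ ≡ 32.
  x = λ² - 68 - 69 = 1024 - 137 ≡ 18; y = λ·(68 - 18) - 48 ≡ 51. → (18, 51)

(18, 51)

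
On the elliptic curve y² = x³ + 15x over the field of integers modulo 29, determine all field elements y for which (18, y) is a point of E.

none

x³ + 15x + 0 = 6102 ≡ 12 (mod 29).
12 is a non-residue mod 29; no y exists.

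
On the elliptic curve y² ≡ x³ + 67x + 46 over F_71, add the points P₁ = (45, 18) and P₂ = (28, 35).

(70, 7)

(45, 18) + (28, 35). λ = (35 - 18)/(28 - 45) ≡ 17/54 mod 71. 54⁻¹ ≡ 25 (mod 71), so λ ≡ 70.
  x = λ² - 45 - 28 = 4900 - 73 ≡ 70; y = λ·(45 - 70) - 18 ≡ 7. → (70, 7)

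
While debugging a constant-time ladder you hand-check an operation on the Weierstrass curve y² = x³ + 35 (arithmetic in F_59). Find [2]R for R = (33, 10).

tangent at (33, 10): λ = (3·33² + 0)/(2·10) ≡ 22/20. 20⁻¹ ≡ 3 (mod 59), so λ ≡ 22·3 ≡ 7.
  x = λ² - 33 - 33 = 49 - 66 ≡ 42; y = λ·(33 - 42) - 10 ≡ 45. → (42, 45)

(42, 45)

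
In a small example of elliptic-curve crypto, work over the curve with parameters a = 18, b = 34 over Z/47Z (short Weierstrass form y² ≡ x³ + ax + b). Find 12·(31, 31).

Write P = (31, 31).
Repeated addition: build up to 12P.
2P: tangent at (31, 31): λ = (3·31² + 18)/(2·31) ≡ 34/15. 15⁻¹ ≡ 22 (mod 47), so λ ≡ 34·22 ≡ 43.
  x = λ² - 31 - 31 = 1849 - 62 ≡ 1; y = λ·(31 - 1) - 31 ≡ 37. → (1, 37)
3P: (1, 37) + (31, 31). λ = (31 - 37)/(31 - 1) ≡ 41/30 mod 47. 30⁻¹ ≡ 11 (mod 47), so λ ≡ 28.
  x = λ² - 1 - 31 = 784 - 32 ≡ 0; y = λ·(1 - 0) - 37 ≡ 38. → (0, 38)
4P: (0, 38) + (31, 31). λ = (31 - 38)/(31 - 0) ≡ 40/31 mod 47. 31⁻¹ ≡ 44 (mod 47), so λ ≡ 21.
  x = λ² - 0 - 31 = 441 - 31 ≡ 34; y = λ·(0 - 34) - 38 ≡ 0. → (34, 0)
5P: (34, 0) + (31, 31). λ = (31 - 0)/(31 - 34) ≡ 31/44 mod 47. 44⁻¹ ≡ 31 (mod 47) since 44·31 = 1364 ≡ 1, so λ ≡ 21.
  x = λ² - 34 - 31 = 441 - 65 ≡ 0; y = λ·(34 - 0) - 0 ≡ 9. → (0, 9)
6P: (0, 9) + (31, 31). λ = (31 - 9)/(31 - 0) ≡ 22/31 mod 47. 31⁻¹ ≡ 44 (mod 47), so λ ≡ 28.
  x = λ² - 0 - 31 = 784 - 31 ≡ 1; y = λ·(0 - 1) - 9 ≡ 10. → (1, 10)
7P: (1, 10) + (31, 31). λ = (31 - 10)/(31 - 1) ≡ 21/30 mod 47. 30⁻¹ ≡ 11 (mod 47) since 30·11 = 330 ≡ 1, so λ ≡ 43.
  x = λ² - 1 - 31 = 1849 - 32 ≡ 31; y = λ·(1 - 31) - 10 ≡ 16. → (31, 16)
8P: (31, 16) + (31, 31): same x and y₁ ≡ -y₂, so the sum is the point at infinity.
9P: the point at infinity + (31, 31) = (31, 31) (identity).
10P: tangent at (31, 31): λ = (3·31² + 18)/(2·31) ≡ 34/15. 15⁻¹ ≡ 22 (mod 47), so λ ≡ 34·22 ≡ 43.
  x = λ² - 31 - 31 = 1849 - 62 ≡ 1; y = λ·(31 - 1) - 31 ≡ 37. → (1, 37)
11P: (1, 37) + (31, 31). λ = (31 - 37)/(31 - 1) ≡ 41/30 mod 47. 30⁻¹ ≡ 11 (mod 47) since 30·11 = 330 ≡ 1, so λ ≡ 28.
  x = λ² - 1 - 31 = 784 - 32 ≡ 0; y = λ·(1 - 0) - 37 ≡ 38. → (0, 38)
12P: (0, 38) + (31, 31). λ = (31 - 38)/(31 - 0) ≡ 40/31 mod 47. 31⁻¹ ≡ 44 (mod 47) since 31·44 = 1364 ≡ 1, so λ ≡ 21.
  x = λ² - 0 - 31 = 441 - 31 ≡ 34; y = λ·(0 - 34) - 38 ≡ 0. → (34, 0)

(34, 0)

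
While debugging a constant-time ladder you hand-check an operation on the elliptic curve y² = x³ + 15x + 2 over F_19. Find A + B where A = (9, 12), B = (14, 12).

(15, 7)

(9, 12) + (14, 12). λ = (12 - 12)/(14 - 9) ≡ 0/5 mod 19. 5⁻¹ ≡ 4 (mod 19), so λ ≡ 0.
  x = λ² - 9 - 14 = 0 - 23 ≡ 15; y = λ·(9 - 15) - 12 ≡ 7. → (15, 7)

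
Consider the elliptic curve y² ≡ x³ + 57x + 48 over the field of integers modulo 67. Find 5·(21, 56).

(57, 35)

Write G = (21, 56).
Repeated addition: build up to 5G.
2G: tangent at (21, 56): λ = (3·21² + 57)/(2·56) ≡ 40/45. 45⁻¹ ≡ 3 (mod 67), so λ ≡ 40·3 ≡ 53.
  x = λ² - 21 - 21 = 2809 - 42 ≡ 20; y = λ·(21 - 20) - 56 ≡ 64. → (20, 64)
3G: (20, 64) + (21, 56). λ = (56 - 64)/(21 - 20) ≡ 59/1 mod 67. 1⁻¹ ≡ 1 (mod 67) since 1·1 = 1 ≡ 1, so λ ≡ 59.
  x = λ² - 20 - 21 = 3481 - 41 ≡ 23; y = λ·(20 - 23) - 64 ≡ 27. → (23, 27)
4G: (23, 27) + (21, 56). λ = (56 - 27)/(21 - 23) ≡ 29/65 mod 67. 65⁻¹ ≡ 33 (mod 67), so λ ≡ 19.
  x = λ² - 23 - 21 = 361 - 44 ≡ 49; y = λ·(23 - 49) - 27 ≡ 15. → (49, 15)
5G: (49, 15) + (21, 56). λ = (56 - 15)/(21 - 49) ≡ 41/39 mod 67. 39⁻¹ ≡ 55 (mod 67) since 39·55 = 2145 ≡ 1, so λ ≡ 44.
  x = λ² - 49 - 21 = 1936 - 70 ≡ 57; y = λ·(49 - 57) - 15 ≡ 35. → (57, 35)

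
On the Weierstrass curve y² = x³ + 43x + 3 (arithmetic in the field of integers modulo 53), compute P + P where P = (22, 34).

tangent at (22, 34): λ = (3·22² + 43)/(2·34) ≡ 11/15. 15⁻¹ ≡ 46 (mod 53), so λ ≡ 11·46 ≡ 29.
  x = λ² - 22 - 22 = 841 - 44 ≡ 2; y = λ·(22 - 2) - 34 ≡ 16. → (2, 16)

(2, 16)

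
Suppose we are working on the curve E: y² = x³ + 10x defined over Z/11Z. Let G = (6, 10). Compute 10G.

Repeated addition: build up to 10G.
2G: tangent at (6, 10): λ = (3·6² + 10)/(2·10) ≡ 8/9. 9⁻¹ ≡ 5 (mod 11) since 9·5 = 45 ≡ 1, so λ ≡ 8·5 ≡ 7.
  x = λ² - 6 - 6 = 49 - 12 ≡ 4; y = λ·(6 - 4) - 10 ≡ 4. → (4, 4)
3G: (4, 4) + (6, 10). λ = (10 - 4)/(6 - 4) ≡ 6/2 mod 11. 2⁻¹ ≡ 6 (mod 11) since 2·6 = 12 ≡ 1, so λ ≡ 3.
  x = λ² - 4 - 6 = 9 - 10 ≡ 10; y = λ·(4 - 10) - 4 ≡ 0. → (10, 0)
4G: (10, 0) + (6, 10). λ = (10 - 0)/(6 - 10) ≡ 10/7 mod 11. 7⁻¹ ≡ 8 (mod 11), so λ ≡ 3.
  x = λ² - 10 - 6 = 9 - 16 ≡ 4; y = λ·(10 - 4) - 0 ≡ 7. → (4, 7)
5G: (4, 7) + (6, 10). λ = (10 - 7)/(6 - 4) ≡ 3/2 mod 11. 2⁻¹ ≡ 6 (mod 11), so λ ≡ 7.
  x = λ² - 4 - 6 = 49 - 10 ≡ 6; y = λ·(4 - 6) - 7 ≡ 1. → (6, 1)
6G: (6, 1) + (6, 10): same x and y₁ ≡ -y₂, so the sum is 𝒪.
7G: 𝒪 + (6, 10) = (6, 10) (identity).
8G: tangent at (6, 10): λ = (3·6² + 10)/(2·10) ≡ 8/9. 9⁻¹ ≡ 5 (mod 11) since 9·5 = 45 ≡ 1, so λ ≡ 8·5 ≡ 7.
  x = λ² - 6 - 6 = 49 - 12 ≡ 4; y = λ·(6 - 4) - 10 ≡ 4. → (4, 4)
9G: (4, 4) + (6, 10). λ = (10 - 4)/(6 - 4) ≡ 6/2 mod 11. 2⁻¹ ≡ 6 (mod 11), so λ ≡ 3.
  x = λ² - 4 - 6 = 9 - 10 ≡ 10; y = λ·(4 - 10) - 4 ≡ 0. → (10, 0)
10G: (10, 0) + (6, 10). λ = (10 - 0)/(6 - 10) ≡ 10/7 mod 11. 7⁻¹ ≡ 8 (mod 11), so λ ≡ 3.
  x = λ² - 10 - 6 = 9 - 16 ≡ 4; y = λ·(10 - 4) - 0 ≡ 7. → (4, 7)

(4, 7)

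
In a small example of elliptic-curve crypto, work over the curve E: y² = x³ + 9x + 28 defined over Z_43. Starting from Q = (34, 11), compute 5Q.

(2, 21)

Double-and-add on 5 = (101)₂. Start with Q = (34, 11) for the leading 1-bit.
double: tangent at (34, 11): λ = (3·34² + 9)/(2·11) ≡ 37/22. 22⁻¹ ≡ 2 (mod 43) since 22·2 = 44 ≡ 1, so λ ≡ 37·2 ≡ 31.
  x = λ² - 34 - 34 = 961 - 68 ≡ 33; y = λ·(34 - 33) - 11 ≡ 20. → (33, 20)
double: tangent at (33, 20): λ = (3·33² + 9)/(2·20) ≡ 8/40. 40⁻¹ ≡ 14 (mod 43) since 40·14 = 560 ≡ 1, so λ ≡ 8·14 ≡ 26.
  x = λ² - 33 - 33 = 676 - 66 ≡ 8; y = λ·(33 - 8) - 20 ≡ 28. → (8, 28)
add Q: (8, 28) + (34, 11). λ = (11 - 28)/(34 - 8) ≡ 26/26 mod 43. 26⁻¹ ≡ 5 (mod 43), so λ ≡ 1.
  x = λ² - 8 - 34 = 1 - 42 ≡ 2; y = λ·(8 - 2) - 28 ≡ 21. → (2, 21)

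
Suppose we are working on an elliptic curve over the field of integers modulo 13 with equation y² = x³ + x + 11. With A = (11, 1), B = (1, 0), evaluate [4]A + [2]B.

(4, 1)

First 4A:
Double-and-add on 4 = (100)₂. Start with A = (11, 1) for the leading 1-bit.
double: tangent at (11, 1): λ = (3·11² + 1)/(2·1) ≡ 0/2. 2⁻¹ ≡ 7 (mod 13) since 2·7 = 14 ≡ 1, so λ ≡ 0·7 ≡ 0.
  x = λ² - 11 - 11 = 0 - 22 ≡ 4; y = λ·(11 - 4) - 1 ≡ 12. → (4, 12)
double: tangent at (4, 12): λ = (3·4² + 1)/(2·12) ≡ 10/11. 11⁻¹ ≡ 6 (mod 13) since 11·6 = 66 ≡ 1, so λ ≡ 10·6 ≡ 8.
  x = λ² - 4 - 4 = 64 - 8 ≡ 4; y = λ·(4 - 4) - 12 ≡ 1. → (4, 1)
4A = (4, 1).
Next 2B:
Repeated addition: build up to 2B.
2B: (1, 0) + (1, 0): same x and y₁ ≡ -y₂, so the sum is O.
2B = O.
Finally 4A + 2B:
(4, 1) + O = (4, 1) (identity).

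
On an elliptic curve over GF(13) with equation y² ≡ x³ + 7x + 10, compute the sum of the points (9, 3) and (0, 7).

(5, 1)

(9, 3) + (0, 7). λ = (7 - 3)/(0 - 9) ≡ 4/4 mod 13. 4⁻¹ ≡ 10 (mod 13) since 4·10 = 40 ≡ 1, so λ ≡ 1.
  x = λ² - 9 - 0 = 1 - 9 ≡ 5; y = λ·(9 - 5) - 3 ≡ 1. → (5, 1)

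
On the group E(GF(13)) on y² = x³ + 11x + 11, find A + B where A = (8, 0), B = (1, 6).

(5, 3)

(8, 0) + (1, 6). λ = (6 - 0)/(1 - 8) ≡ 6/6 mod 13. 6⁻¹ ≡ 11 (mod 13) since 6·11 = 66 ≡ 1, so λ ≡ 1.
  x = λ² - 8 - 1 = 1 - 9 ≡ 5; y = λ·(8 - 5) - 0 ≡ 3. → (5, 3)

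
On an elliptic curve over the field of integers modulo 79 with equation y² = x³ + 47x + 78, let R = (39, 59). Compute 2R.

(56, 24)

tangent at (39, 59): λ = (3·39² + 47)/(2·59) ≡ 28/39. 39⁻¹ ≡ 77 (mod 79), so λ ≡ 28·77 ≡ 23.
  x = λ² - 39 - 39 = 529 - 78 ≡ 56; y = λ·(39 - 56) - 59 ≡ 24. → (56, 24)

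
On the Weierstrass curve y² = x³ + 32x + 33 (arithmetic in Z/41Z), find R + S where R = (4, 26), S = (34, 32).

(26, 27)

(4, 26) + (34, 32). λ = (32 - 26)/(34 - 4) ≡ 6/30 mod 41. 30⁻¹ ≡ 26 (mod 41), so λ ≡ 33.
  x = λ² - 4 - 34 = 1089 - 38 ≡ 26; y = λ·(4 - 26) - 26 ≡ 27. → (26, 27)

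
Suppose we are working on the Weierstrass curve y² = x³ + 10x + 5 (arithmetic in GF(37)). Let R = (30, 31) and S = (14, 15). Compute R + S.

(31, 5)

(30, 31) + (14, 15). λ = (15 - 31)/(14 - 30) ≡ 21/21 mod 37. 21⁻¹ ≡ 30 (mod 37), so λ ≡ 1.
  x = λ² - 30 - 14 = 1 - 44 ≡ 31; y = λ·(30 - 31) - 31 ≡ 5. → (31, 5)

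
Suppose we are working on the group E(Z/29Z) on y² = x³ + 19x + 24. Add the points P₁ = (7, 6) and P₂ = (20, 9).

(7, 6) + (20, 9). λ = (9 - 6)/(20 - 7) ≡ 3/13 mod 29. 13⁻¹ ≡ 9 (mod 29), so λ ≡ 27.
  x = λ² - 7 - 20 = 729 - 27 ≡ 6; y = λ·(7 - 6) - 6 ≡ 21. → (6, 21)

(6, 21)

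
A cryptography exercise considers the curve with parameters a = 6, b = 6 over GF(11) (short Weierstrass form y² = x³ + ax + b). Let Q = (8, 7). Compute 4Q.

(2, 9)

Repeated addition: build up to 4Q.
2Q: tangent at (8, 7): λ = (3·8² + 6)/(2·7) ≡ 0/3. 3⁻¹ ≡ 4 (mod 11), so λ ≡ 0·4 ≡ 0.
  x = λ² - 8 - 8 = 0 - 16 ≡ 6; y = λ·(8 - 6) - 7 ≡ 4. → (6, 4)
3Q: (6, 4) + (8, 7). λ = (7 - 4)/(8 - 6) ≡ 3/2 mod 11. 2⁻¹ ≡ 6 (mod 11), so λ ≡ 7.
  x = λ² - 6 - 8 = 49 - 14 ≡ 2; y = λ·(6 - 2) - 4 ≡ 2. → (2, 2)
4Q: (2, 2) + (8, 7). λ = (7 - 2)/(8 - 2) ≡ 5/6 mod 11. 6⁻¹ ≡ 2 (mod 11), so λ ≡ 10.
  x = λ² - 2 - 8 = 100 - 10 ≡ 2; y = λ·(2 - 2) - 2 ≡ 9. → (2, 9)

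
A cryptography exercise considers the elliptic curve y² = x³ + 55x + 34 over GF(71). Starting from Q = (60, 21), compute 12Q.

Repeated addition: build up to 12Q.
2Q: tangent at (60, 21): λ = (3·60² + 55)/(2·21) ≡ 63/42. 42⁻¹ ≡ 22 (mod 71), so λ ≡ 63·22 ≡ 37.
  x = λ² - 60 - 60 = 1369 - 120 ≡ 42; y = λ·(60 - 42) - 21 ≡ 6. → (42, 6)
3Q: (42, 6) + (60, 21). λ = (21 - 6)/(60 - 42) ≡ 15/18 mod 71. 18⁻¹ ≡ 4 (mod 71) since 18·4 = 72 ≡ 1, so λ ≡ 60.
  x = λ² - 42 - 60 = 3600 - 102 ≡ 19; y = λ·(42 - 19) - 6 ≡ 25. → (19, 25)
4Q: (19, 25) + (60, 21). λ = (21 - 25)/(60 - 19) ≡ 67/41 mod 71. 41⁻¹ ≡ 26 (mod 71) since 41·26 = 1066 ≡ 1, so λ ≡ 38.
  x = λ² - 19 - 60 = 1444 - 79 ≡ 16; y = λ·(19 - 16) - 25 ≡ 18. → (16, 18)
5Q: (16, 18) + (60, 21). λ = (21 - 18)/(60 - 16) ≡ 3/44 mod 71. 44⁻¹ ≡ 21 (mod 71), so λ ≡ 63.
  x = λ² - 16 - 60 = 3969 - 76 ≡ 59; y = λ·(16 - 59) - 18 ≡ 42. → (59, 42)
6Q: (59, 42) + (60, 21). λ = (21 - 42)/(60 - 59) ≡ 50/1 mod 71. 1⁻¹ ≡ 1 (mod 71) since 1·1 = 1 ≡ 1, so λ ≡ 50.
  x = λ² - 59 - 60 = 2500 - 119 ≡ 38; y = λ·(59 - 38) - 42 ≡ 14. → (38, 14)
7Q: (38, 14) + (60, 21). λ = (21 - 14)/(60 - 38) ≡ 7/22 mod 71. 22⁻¹ ≡ 42 (mod 71) since 22·42 = 924 ≡ 1, so λ ≡ 10.
  x = λ² - 38 - 60 = 100 - 98 ≡ 2; y = λ·(38 - 2) - 14 ≡ 62. → (2, 62)
8Q: (2, 62) + (60, 21). λ = (21 - 62)/(60 - 2) ≡ 30/58 mod 71. 58⁻¹ ≡ 60 (mod 71) since 58·60 = 3480 ≡ 1, so λ ≡ 25.
  x = λ² - 2 - 60 = 625 - 62 ≡ 66; y = λ·(2 - 66) - 62 ≡ 42. → (66, 42)
9Q: (66, 42) + (60, 21). λ = (21 - 42)/(60 - 66) ≡ 50/65 mod 71. 65⁻¹ ≡ 59 (mod 71), so λ ≡ 39.
  x = λ² - 66 - 60 = 1521 - 126 ≡ 46; y = λ·(66 - 46) - 42 ≡ 28. → (46, 28)
10Q: (46, 28) + (60, 21). λ = (21 - 28)/(60 - 46) ≡ 64/14 mod 71. 14⁻¹ ≡ 66 (mod 71) since 14·66 = 924 ≡ 1, so λ ≡ 35.
  x = λ² - 46 - 60 = 1225 - 106 ≡ 54; y = λ·(46 - 54) - 28 ≡ 47. → (54, 47)
11Q: (54, 47) + (60, 21). λ = (21 - 47)/(60 - 54) ≡ 45/6 mod 71. 6⁻¹ ≡ 12 (mod 71), so λ ≡ 43.
  x = λ² - 54 - 60 = 1849 - 114 ≡ 31; y = λ·(54 - 31) - 47 ≡ 19. → (31, 19)
12Q: (31, 19) + (60, 21). λ = (21 - 19)/(60 - 31) ≡ 2/29 mod 71. 29⁻¹ ≡ 49 (mod 71), so λ ≡ 27.
  x = λ² - 31 - 60 = 729 - 91 ≡ 70; y = λ·(31 - 70) - 19 ≡ 64. → (70, 64)

(70, 64)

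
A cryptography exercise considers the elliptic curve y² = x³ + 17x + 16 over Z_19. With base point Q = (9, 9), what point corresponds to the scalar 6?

Repeated addition: build up to 6Q.
2Q: tangent at (9, 9): λ = (3·9² + 17)/(2·9) ≡ 13/18. 18⁻¹ ≡ 18 (mod 19) since 18·18 = 324 ≡ 1, so λ ≡ 13·18 ≡ 6.
  x = λ² - 9 - 9 = 36 - 18 ≡ 18; y = λ·(9 - 18) - 9 ≡ 13. → (18, 13)
3Q: (18, 13) + (9, 9). λ = (9 - 13)/(9 - 18) ≡ 15/10 mod 19. 10⁻¹ ≡ 2 (mod 19), so λ ≡ 11.
  x = λ² - 18 - 9 = 121 - 27 ≡ 18; y = λ·(18 - 18) - 13 ≡ 6. → (18, 6)
4Q: (18, 6) + (9, 9). λ = (9 - 6)/(9 - 18) ≡ 3/10 mod 19. 10⁻¹ ≡ 2 (mod 19), so λ ≡ 6.
  x = λ² - 18 - 9 = 36 - 27 ≡ 9; y = λ·(18 - 9) - 6 ≡ 10. → (9, 10)
5Q: (9, 10) + (9, 9): same x and y₁ ≡ -y₂, so the sum is O.
6Q: O + (9, 9) = (9, 9) (identity).

(9, 9)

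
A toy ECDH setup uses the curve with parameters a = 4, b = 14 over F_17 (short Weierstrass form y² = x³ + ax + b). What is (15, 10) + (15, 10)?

(6, 4)

tangent at (15, 10): λ = (3·15² + 4)/(2·10) ≡ 16/3. 3⁻¹ ≡ 6 (mod 17), so λ ≡ 16·6 ≡ 11.
  x = λ² - 15 - 15 = 121 - 30 ≡ 6; y = λ·(15 - 6) - 10 ≡ 4. → (6, 4)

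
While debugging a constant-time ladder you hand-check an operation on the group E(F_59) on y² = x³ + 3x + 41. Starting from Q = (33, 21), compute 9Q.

Double-and-add on 9 = (1001)₂. Start with Q = (33, 21) for the leading 1-bit.
double: tangent at (33, 21): λ = (3·33² + 3)/(2·21) ≡ 25/42. 42⁻¹ ≡ 52 (mod 59) since 42·52 = 2184 ≡ 1, so λ ≡ 25·52 ≡ 2.
  x = λ² - 33 - 33 = 4 - 66 ≡ 56; y = λ·(33 - 56) - 21 ≡ 51. → (56, 51)
double: tangent at (56, 51): λ = (3·56² + 3)/(2·51) ≡ 30/43. 43⁻¹ ≡ 11 (mod 59), so λ ≡ 30·11 ≡ 35.
  x = λ² - 56 - 56 = 1225 - 112 ≡ 51; y = λ·(56 - 51) - 51 ≡ 6. → (51, 6)
double: tangent at (51, 6): λ = (3·51² + 3)/(2·6) ≡ 18/12. 12⁻¹ ≡ 5 (mod 59), so λ ≡ 18·5 ≡ 31.
  x = λ² - 51 - 51 = 961 - 102 ≡ 33; y = λ·(51 - 33) - 6 ≡ 21. → (33, 21)
add Q: tangent at (33, 21): λ = (3·33² + 3)/(2·21) ≡ 25/42. 42⁻¹ ≡ 52 (mod 59), so λ ≡ 25·52 ≡ 2.
  x = λ² - 33 - 33 = 4 - 66 ≡ 56; y = λ·(33 - 56) - 21 ≡ 51. → (56, 51)

(56, 51)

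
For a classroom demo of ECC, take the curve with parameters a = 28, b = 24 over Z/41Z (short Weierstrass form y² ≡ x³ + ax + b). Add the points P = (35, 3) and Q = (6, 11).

(5, 17)

(35, 3) + (6, 11). λ = (11 - 3)/(6 - 35) ≡ 8/12 mod 41. 12⁻¹ ≡ 24 (mod 41) since 12·24 = 288 ≡ 1, so λ ≡ 28.
  x = λ² - 35 - 6 = 784 - 41 ≡ 5; y = λ·(35 - 5) - 3 ≡ 17. → (5, 17)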